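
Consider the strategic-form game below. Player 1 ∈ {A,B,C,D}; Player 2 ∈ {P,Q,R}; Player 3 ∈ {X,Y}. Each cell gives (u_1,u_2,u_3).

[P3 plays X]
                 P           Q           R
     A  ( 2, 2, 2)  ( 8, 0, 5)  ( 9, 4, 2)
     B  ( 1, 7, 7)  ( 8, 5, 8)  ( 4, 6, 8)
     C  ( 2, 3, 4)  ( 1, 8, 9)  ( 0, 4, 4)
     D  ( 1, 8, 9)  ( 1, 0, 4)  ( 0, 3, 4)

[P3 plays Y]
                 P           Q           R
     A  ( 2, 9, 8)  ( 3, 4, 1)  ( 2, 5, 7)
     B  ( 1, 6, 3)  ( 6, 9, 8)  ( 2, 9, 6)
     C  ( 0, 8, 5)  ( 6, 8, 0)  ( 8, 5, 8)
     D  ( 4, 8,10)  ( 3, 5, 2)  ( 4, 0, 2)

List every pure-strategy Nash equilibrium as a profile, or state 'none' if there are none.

(A,P,X): not NE [P2→R gives 4>2; P3→Y gives 8>2]
(A,P,Y): not NE [P1→D gives 4>2]
(A,Q,X): not NE [P2→R gives 4>0]
(A,Q,Y): not NE [P1→C gives 6>3; P2→P gives 9>4; P3→X gives 5>1]
(A,R,X): not NE [P3→Y gives 7>2]
(A,R,Y): not NE [P1→C gives 8>2; P2→P gives 9>5]
(B,P,X): not NE [P1→C gives 2>1]
(B,P,Y): not NE [P1→D gives 4>1; P2→R gives 9>6; P3→X gives 7>3]
(B,Q,X): not NE [P2→P gives 7>5]
(B,Q,Y): NE
(B,R,X): not NE [P1→A gives 9>4; P2→P gives 7>6]
(B,R,Y): not NE [P1→C gives 8>2; P3→X gives 8>6]
(C,P,X): not NE [P2→Q gives 8>3; P3→Y gives 5>4]
(C,P,Y): not NE [P1→D gives 4>0]
(C,Q,X): not NE [P1→B gives 8>1]
(C,Q,Y): not NE [P3→X gives 9>0]
(C,R,X): not NE [P1→A gives 9>0; P2→Q gives 8>4; P3→Y gives 8>4]
(C,R,Y): not NE [P2→Q gives 8>5]
(D,P,X): not NE [P1→C gives 2>1; P3→Y gives 10>9]
(D,P,Y): NE
(D,Q,X): not NE [P1→B gives 8>1; P2→P gives 8>0]
(D,Q,Y): not NE [P1→C gives 6>3; P2→P gives 8>5; P3→X gives 4>2]
(D,R,X): not NE [P1→A gives 9>0; P2→P gives 8>3]
(D,R,Y): not NE [P1→C gives 8>4; P2→P gives 8>0; P3→X gives 4>2]

NE set: (B,Q,Y), (D,P,Y)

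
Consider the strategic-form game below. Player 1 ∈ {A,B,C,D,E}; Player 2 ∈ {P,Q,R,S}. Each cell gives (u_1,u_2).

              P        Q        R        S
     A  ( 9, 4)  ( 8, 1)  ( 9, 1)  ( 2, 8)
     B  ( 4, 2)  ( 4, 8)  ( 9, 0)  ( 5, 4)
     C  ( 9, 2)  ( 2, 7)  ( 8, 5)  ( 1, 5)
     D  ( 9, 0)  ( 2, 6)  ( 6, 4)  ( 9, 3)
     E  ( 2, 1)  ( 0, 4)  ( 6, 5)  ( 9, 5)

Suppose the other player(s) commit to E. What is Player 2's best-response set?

P2 best: {R,S}

u_2(P vs E) = 1
u_2(Q vs E) = 4
u_2(R vs E) = 5
u_2(S vs E) = 5
max payoff 5 at {R,S}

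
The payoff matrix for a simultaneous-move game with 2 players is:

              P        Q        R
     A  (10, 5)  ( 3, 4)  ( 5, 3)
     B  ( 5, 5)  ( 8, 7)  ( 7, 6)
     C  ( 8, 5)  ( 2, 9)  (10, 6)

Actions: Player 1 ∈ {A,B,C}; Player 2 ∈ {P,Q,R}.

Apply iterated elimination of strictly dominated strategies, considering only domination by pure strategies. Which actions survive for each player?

P2 drop R (Q beats it: A:4>3 B:7>6 C:9>6)
P1 drop C (A beats it: P:10>8 Q:3>2)
P1→{A,B} P2→{P,Q}

Remaining: P1:{A,B} P2:{P,Q}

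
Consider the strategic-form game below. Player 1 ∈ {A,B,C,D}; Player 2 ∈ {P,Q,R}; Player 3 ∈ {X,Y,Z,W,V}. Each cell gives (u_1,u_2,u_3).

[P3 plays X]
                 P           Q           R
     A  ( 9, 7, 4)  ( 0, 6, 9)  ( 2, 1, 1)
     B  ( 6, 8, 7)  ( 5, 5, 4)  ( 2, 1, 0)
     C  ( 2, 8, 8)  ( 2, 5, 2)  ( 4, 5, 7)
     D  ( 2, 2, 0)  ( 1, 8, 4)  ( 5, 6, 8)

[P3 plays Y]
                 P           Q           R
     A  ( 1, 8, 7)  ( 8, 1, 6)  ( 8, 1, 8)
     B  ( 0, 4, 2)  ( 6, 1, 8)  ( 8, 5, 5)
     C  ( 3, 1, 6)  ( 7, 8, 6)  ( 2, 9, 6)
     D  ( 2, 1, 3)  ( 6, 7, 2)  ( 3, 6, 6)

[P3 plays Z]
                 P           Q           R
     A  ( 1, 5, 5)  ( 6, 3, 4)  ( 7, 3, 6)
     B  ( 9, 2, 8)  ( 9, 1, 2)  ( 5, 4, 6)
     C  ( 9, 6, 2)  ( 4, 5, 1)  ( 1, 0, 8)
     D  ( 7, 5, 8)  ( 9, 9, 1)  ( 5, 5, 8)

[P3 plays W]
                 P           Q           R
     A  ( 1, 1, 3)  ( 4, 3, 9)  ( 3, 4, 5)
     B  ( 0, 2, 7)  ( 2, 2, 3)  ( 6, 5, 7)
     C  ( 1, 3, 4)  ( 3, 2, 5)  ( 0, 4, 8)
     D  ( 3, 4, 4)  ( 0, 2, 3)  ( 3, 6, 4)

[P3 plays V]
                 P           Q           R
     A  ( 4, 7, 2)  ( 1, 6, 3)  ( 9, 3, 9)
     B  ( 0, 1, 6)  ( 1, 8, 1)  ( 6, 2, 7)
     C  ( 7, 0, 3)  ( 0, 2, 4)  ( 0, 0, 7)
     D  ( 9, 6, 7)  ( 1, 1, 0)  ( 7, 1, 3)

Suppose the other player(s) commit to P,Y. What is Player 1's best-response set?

u_1(A vs P,Y) = 1
u_1(B vs P,Y) = 0
u_1(C vs P,Y) = 3
u_1(D vs P,Y) = 2
max payoff 3 at {C}

BR_1 = {C}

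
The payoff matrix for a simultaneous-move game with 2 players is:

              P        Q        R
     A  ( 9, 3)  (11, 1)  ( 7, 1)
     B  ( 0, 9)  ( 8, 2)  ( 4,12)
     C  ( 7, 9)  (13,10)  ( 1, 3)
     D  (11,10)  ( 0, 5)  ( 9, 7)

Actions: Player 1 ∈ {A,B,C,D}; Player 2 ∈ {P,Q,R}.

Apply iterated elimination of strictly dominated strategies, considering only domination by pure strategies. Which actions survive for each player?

Survivors P1:{A,C,D} P2:{P,Q}

P1 drop B (A beats it: P:9>0 Q:11>8 R:7>4)
P2 drop R (P beats it: A:3>1 C:9>3 D:10>7)
P1→{A,C,D} P2→{P,Q}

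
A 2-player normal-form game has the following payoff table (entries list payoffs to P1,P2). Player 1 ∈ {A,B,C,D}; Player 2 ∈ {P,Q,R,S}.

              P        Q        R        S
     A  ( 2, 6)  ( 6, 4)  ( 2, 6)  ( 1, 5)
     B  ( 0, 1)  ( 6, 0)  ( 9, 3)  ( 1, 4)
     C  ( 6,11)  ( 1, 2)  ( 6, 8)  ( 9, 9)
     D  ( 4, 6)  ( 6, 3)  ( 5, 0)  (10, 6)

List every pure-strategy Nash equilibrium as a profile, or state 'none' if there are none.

(A,P): not NE [P1→C gives 6>2]
(A,Q): not NE [P2→R gives 6>4]
(A,R): not NE [P1→B gives 9>2]
(A,S): not NE [P1→D gives 10>1; P2→R gives 6>5]
(B,P): not NE [P1→C gives 6>0; P2→S gives 4>1]
(B,Q): not NE [P2→S gives 4>0]
(B,R): not NE [P2→S gives 4>3]
(B,S): not NE [P1→D gives 10>1]
(C,P): NE
(C,Q): not NE [P1→D gives 6>1; P2→P gives 11>2]
(C,R): not NE [P1→B gives 9>6; P2→P gives 11>8]
(C,S): not NE [P1→D gives 10>9; P2→P gives 11>9]
(D,P): not NE [P1→C gives 6>4]
(D,Q): not NE [P2→S gives 6>3]
(D,R): not NE [P1→B gives 9>5; P2→S gives 6>0]
(D,S): NE

NE set: (C,P), (D,S)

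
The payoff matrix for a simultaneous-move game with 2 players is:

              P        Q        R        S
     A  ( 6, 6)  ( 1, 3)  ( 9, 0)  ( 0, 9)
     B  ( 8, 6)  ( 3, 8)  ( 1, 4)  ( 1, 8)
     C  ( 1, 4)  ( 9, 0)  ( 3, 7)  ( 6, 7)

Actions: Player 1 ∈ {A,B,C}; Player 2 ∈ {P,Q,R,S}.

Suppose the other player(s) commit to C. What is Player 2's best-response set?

u_2(P vs C) = 4
u_2(Q vs C) = 0
u_2(R vs C) = 7
u_2(S vs C) = 7
max payoff 7 at {R,S}

BR_2 = {R,S}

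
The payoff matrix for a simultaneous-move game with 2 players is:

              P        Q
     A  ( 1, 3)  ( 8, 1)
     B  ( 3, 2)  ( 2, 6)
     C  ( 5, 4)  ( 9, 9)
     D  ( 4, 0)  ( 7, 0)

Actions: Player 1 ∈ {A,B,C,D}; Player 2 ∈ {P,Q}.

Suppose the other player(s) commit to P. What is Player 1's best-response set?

BR_1 = {C}

u_1(A vs P) = 1
u_1(B vs P) = 3
u_1(C vs P) = 5
u_1(D vs P) = 4
max payoff 5 at {C}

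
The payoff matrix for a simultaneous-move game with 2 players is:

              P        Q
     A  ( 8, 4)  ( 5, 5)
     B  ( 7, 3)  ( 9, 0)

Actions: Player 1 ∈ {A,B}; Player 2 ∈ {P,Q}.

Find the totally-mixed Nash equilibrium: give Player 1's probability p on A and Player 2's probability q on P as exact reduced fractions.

P1 mixes 3/4 on A; P2 mixes 4/5 on P

P1 indiff ⇒ q·8+(1-q)·5 = q·7+(1-q)·9 ⇒ q(1) = (1-q)(4) ⇒ q = 4/5
P2 indiff ⇒ p·4+(1-p)·3 = p·5+(1-p)·0 ⇒ p(-1) = (1-p)(-3) ⇒ p = 3/4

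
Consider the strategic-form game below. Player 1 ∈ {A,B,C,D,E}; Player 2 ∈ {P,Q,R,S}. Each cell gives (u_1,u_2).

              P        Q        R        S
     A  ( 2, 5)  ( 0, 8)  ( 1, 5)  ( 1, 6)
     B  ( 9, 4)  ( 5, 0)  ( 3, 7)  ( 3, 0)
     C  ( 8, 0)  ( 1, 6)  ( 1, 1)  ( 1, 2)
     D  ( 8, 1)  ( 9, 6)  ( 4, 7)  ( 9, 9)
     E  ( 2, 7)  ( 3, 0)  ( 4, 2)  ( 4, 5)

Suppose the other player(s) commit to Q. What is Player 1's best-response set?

u_1(A vs Q) = 0
u_1(B vs Q) = 5
u_1(C vs Q) = 1
u_1(D vs Q) = 9
u_1(E vs Q) = 3
max payoff 9 at {D}

P1 best: {D}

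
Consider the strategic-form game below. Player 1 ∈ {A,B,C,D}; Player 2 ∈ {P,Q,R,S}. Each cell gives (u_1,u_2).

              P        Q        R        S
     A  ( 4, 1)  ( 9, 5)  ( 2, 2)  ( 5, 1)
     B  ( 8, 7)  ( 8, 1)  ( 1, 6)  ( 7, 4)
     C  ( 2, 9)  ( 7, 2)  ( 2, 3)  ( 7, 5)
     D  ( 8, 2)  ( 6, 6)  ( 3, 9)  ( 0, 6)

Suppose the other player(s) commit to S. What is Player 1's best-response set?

P1 best: {B,C}

u_1(A vs S) = 5
u_1(B vs S) = 7
u_1(C vs S) = 7
u_1(D vs S) = 0
max payoff 7 at {B,C}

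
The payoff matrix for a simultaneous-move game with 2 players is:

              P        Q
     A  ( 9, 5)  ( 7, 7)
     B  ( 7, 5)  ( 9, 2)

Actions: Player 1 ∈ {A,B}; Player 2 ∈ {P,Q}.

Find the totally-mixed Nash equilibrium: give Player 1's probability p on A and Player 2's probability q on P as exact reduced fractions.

P1 indiff ⇒ q·9+(1-q)·7 = q·7+(1-q)·9 ⇒ q(2) = (1-q)(2) ⇒ q = 1/2
P2 indiff ⇒ p·5+(1-p)·5 = p·7+(1-p)·2 ⇒ p(-2) = (1-p)(-3) ⇒ p = 3/5

P1 mixes 3/5 on A; P2 mixes 1/2 on P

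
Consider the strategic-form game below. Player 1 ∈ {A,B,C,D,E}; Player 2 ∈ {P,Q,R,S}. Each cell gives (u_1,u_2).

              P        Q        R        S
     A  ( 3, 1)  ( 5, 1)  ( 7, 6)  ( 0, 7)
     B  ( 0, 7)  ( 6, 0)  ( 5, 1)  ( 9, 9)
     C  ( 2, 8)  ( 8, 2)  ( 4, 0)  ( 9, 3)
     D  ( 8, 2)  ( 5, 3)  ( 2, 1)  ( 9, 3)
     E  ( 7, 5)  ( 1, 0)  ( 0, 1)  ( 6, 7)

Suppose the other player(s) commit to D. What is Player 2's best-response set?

u_2(P vs D) = 2
u_2(Q vs D) = 3
u_2(R vs D) = 1
u_2(S vs D) = 3
max payoff 3 at {Q,S}

argmax u_2 = {Q,S}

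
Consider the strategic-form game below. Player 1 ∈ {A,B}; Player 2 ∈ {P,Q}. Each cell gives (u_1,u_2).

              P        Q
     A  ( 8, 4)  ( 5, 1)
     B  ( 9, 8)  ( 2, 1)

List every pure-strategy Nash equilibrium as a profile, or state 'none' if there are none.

Nash profiles: (B,P)

(A,P): not NE [P1→B gives 9>8]
(A,Q): not NE [P2→P gives 4>1]
(B,P): NE
(B,Q): not NE [P1→A gives 5>2; P2→P gives 8>1]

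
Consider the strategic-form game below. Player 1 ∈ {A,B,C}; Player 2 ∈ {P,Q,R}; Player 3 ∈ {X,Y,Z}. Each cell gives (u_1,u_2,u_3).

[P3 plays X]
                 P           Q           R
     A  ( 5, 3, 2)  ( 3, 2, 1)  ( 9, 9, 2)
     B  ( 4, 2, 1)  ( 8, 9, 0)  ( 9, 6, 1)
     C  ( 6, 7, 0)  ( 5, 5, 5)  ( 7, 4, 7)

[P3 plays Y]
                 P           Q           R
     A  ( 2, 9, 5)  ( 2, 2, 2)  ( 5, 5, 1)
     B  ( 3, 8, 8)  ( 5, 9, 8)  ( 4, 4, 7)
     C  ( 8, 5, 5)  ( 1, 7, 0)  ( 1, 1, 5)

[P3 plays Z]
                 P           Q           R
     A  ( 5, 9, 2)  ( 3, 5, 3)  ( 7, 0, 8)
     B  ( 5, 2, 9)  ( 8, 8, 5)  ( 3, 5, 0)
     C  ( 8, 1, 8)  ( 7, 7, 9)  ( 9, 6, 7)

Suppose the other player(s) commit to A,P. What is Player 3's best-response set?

u_3(X vs A,P) = 2
u_3(Y vs A,P) = 5
u_3(Z vs A,P) = 2
max payoff 5 at {Y}

BR_3 = {Y}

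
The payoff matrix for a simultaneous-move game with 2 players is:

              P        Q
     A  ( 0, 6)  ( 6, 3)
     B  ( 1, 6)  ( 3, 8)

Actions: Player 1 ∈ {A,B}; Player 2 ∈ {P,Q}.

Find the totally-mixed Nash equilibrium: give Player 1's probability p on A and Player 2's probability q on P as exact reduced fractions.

P1 indiff ⇒ q·0+(1-q)·6 = q·1+(1-q)·3 ⇒ q(-1) = (1-q)(-3) ⇒ q = 3/4
P2 indiff ⇒ p·6+(1-p)·6 = p·3+(1-p)·8 ⇒ p(3) = (1-p)(2) ⇒ p = 2/5

(p,q) = (2/5, 3/4)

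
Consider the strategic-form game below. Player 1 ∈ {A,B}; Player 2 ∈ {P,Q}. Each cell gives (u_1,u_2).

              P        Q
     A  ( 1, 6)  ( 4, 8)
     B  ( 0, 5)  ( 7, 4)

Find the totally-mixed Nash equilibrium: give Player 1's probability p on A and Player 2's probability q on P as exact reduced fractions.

P1 indiff ⇒ q·1+(1-q)·4 = q·0+(1-q)·7 ⇒ q(1) = (1-q)(3) ⇒ q = 3/4
P2 indiff ⇒ p·6+(1-p)·5 = p·8+(1-p)·4 ⇒ p(-2) = (1-p)(-1) ⇒ p = 1/3

(p,q) = (1/3, 3/4)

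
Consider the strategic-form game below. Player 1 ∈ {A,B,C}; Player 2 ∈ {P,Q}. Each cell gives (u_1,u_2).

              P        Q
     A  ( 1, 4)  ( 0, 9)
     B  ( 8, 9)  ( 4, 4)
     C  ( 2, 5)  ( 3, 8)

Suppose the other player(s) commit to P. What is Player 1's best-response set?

argmax u_1 = {B}

u_1(A vs P) = 1
u_1(B vs P) = 8
u_1(C vs P) = 2
max payoff 8 at {B}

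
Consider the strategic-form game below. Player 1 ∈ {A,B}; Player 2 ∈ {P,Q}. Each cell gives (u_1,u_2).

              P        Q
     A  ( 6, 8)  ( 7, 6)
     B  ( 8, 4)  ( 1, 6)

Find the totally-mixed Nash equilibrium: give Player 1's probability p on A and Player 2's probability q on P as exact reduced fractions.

(p,q) = (1/2, 3/4)

P1 indiff ⇒ q·6+(1-q)·7 = q·8+(1-q)·1 ⇒ q(-2) = (1-q)(-6) ⇒ q = 3/4
P2 indiff ⇒ p·8+(1-p)·4 = p·6+(1-p)·6 ⇒ p(2) = (1-p)(2) ⇒ p = 1/2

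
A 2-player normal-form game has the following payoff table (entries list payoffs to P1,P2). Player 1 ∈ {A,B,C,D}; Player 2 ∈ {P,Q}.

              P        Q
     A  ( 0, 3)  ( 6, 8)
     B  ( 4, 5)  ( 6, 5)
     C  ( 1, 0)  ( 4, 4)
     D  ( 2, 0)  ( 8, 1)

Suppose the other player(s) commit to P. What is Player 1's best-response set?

P1 best: {B}

u_1(A vs P) = 0
u_1(B vs P) = 4
u_1(C vs P) = 1
u_1(D vs P) = 2
max payoff 4 at {B}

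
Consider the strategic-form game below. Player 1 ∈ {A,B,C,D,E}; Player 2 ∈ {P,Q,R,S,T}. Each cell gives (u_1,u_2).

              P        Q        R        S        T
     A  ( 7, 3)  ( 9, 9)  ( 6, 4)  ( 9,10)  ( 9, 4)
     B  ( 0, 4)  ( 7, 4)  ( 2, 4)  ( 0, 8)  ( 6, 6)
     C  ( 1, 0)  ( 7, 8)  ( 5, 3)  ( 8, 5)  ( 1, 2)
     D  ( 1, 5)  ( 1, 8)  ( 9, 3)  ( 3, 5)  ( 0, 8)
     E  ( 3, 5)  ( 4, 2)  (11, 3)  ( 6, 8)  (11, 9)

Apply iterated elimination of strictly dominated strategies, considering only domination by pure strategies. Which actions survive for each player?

P1 drop B (A beats it: P:7>0 Q:9>7 R:6>2 S:9>0 T:9>6)
P1 drop C (A beats it: P:7>1 Q:9>7 R:6>5 S:9>8 T:9>1)
P1 drop D (E beats it: P:3>1 Q:4>1 R:11>9 S:6>3 T:11>0)
P2 drop P (S beats it: A:10>3 E:8>5)
P2 drop Q (S beats it: A:10>9 E:8>2)
P2 drop R (S beats it: A:10>4 E:8>3)
P1→{A,E} P2→{S,T}

Remaining: P1:{A,E} P2:{S,T}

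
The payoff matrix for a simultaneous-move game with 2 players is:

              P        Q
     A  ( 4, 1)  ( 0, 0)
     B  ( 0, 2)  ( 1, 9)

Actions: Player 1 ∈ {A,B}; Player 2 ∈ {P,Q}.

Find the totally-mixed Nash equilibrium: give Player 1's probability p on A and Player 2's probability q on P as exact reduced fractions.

P1 indiff ⇒ q·4+(1-q)·0 = q·0+(1-q)·1 ⇒ q(4) = (1-q)(1) ⇒ q = 1/5
P2 indiff ⇒ p·1+(1-p)·2 = p·0+(1-p)·9 ⇒ p(1) = (1-p)(7) ⇒ p = 7/8

p=7/8, q=1/5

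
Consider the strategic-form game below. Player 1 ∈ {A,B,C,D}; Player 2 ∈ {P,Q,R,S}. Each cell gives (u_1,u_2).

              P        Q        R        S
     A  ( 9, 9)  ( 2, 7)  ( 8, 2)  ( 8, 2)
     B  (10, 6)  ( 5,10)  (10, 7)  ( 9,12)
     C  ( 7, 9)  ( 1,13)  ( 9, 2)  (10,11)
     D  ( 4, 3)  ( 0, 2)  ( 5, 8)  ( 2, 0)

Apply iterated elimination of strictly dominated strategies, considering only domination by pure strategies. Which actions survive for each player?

P1 drop A (B beats it: P:10>9 Q:5>2 R:10>8 S:9>8)
P1 drop D (B beats it: P:10>4 Q:5>0 R:10>5 S:9>2)
P2 drop P (Q beats it: B:10>6 C:13>9)
P2 drop R (Q beats it: B:10>7 C:13>2)
P1→{B,C} P2→{Q,S}

Survivors P1:{B,C} P2:{Q,S}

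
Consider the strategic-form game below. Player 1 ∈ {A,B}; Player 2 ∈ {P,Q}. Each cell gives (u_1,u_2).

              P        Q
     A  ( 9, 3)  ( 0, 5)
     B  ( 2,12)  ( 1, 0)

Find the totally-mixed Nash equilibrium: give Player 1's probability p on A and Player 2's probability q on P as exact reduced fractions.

(p,q) = (6/7, 1/8)

P1 indiff ⇒ q·9+(1-q)·0 = q·2+(1-q)·1 ⇒ q(7) = (1-q)(1) ⇒ q = 1/8
P2 indiff ⇒ p·3+(1-p)·12 = p·5+(1-p)·0 ⇒ p(-2) = (1-p)(-12) ⇒ p = 6/7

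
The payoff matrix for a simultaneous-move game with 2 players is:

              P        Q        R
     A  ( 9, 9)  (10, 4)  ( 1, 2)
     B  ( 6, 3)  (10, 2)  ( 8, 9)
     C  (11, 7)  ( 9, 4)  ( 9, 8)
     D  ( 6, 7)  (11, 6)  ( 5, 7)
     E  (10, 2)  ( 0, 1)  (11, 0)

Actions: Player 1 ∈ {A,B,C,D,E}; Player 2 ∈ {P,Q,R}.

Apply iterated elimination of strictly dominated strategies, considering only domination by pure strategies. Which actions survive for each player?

P2 drop Q (P beats it: A:9>4 B:3>2 C:7>4 D:7>6 E:2>1)
P1 drop A (C beats it: P:11>9 R:9>1)
P1 drop B (C beats it: P:11>6 R:9>8)
P1 drop D (C beats it: P:11>6 R:9>5)
P1→{C,E} P2→{P,R}

IESDS → P1:{C,E} P2:{P,R}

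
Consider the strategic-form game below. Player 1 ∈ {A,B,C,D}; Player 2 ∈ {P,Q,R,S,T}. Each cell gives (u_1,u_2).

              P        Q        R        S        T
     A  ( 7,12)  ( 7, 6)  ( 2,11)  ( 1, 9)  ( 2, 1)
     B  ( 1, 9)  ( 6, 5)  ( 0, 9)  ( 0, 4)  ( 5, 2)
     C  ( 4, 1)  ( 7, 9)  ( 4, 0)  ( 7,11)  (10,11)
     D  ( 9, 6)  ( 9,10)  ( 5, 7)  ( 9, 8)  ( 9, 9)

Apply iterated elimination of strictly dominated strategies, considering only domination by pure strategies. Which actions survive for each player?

Remaining: P1:{C,D} P2:{Q,S,T}

P1 drop A (D beats it: P:9>7 Q:9>7 R:5>2 S:9>1 T:9>2)
P1 drop B (C beats it: P:4>1 Q:7>6 R:4>0 S:7>0 T:10>5)
P2 drop P (Q beats it: C:9>1 D:10>6)
P2 drop R (Q beats it: C:9>0 D:10>7)
P1→{C,D} P2→{Q,S,T}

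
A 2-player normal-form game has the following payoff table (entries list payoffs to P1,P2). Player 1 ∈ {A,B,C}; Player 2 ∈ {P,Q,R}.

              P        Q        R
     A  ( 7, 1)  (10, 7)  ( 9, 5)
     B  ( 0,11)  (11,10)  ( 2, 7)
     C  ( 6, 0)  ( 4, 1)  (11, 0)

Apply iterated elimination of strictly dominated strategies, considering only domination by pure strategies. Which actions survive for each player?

IESDS → P1:{A,B} P2:{P,Q}

P2 drop R (Q beats it: A:7>5 B:10>7 C:1>0)
P1 drop C (A beats it: P:7>6 Q:10>4)
P1→{A,B} P2→{P,Q}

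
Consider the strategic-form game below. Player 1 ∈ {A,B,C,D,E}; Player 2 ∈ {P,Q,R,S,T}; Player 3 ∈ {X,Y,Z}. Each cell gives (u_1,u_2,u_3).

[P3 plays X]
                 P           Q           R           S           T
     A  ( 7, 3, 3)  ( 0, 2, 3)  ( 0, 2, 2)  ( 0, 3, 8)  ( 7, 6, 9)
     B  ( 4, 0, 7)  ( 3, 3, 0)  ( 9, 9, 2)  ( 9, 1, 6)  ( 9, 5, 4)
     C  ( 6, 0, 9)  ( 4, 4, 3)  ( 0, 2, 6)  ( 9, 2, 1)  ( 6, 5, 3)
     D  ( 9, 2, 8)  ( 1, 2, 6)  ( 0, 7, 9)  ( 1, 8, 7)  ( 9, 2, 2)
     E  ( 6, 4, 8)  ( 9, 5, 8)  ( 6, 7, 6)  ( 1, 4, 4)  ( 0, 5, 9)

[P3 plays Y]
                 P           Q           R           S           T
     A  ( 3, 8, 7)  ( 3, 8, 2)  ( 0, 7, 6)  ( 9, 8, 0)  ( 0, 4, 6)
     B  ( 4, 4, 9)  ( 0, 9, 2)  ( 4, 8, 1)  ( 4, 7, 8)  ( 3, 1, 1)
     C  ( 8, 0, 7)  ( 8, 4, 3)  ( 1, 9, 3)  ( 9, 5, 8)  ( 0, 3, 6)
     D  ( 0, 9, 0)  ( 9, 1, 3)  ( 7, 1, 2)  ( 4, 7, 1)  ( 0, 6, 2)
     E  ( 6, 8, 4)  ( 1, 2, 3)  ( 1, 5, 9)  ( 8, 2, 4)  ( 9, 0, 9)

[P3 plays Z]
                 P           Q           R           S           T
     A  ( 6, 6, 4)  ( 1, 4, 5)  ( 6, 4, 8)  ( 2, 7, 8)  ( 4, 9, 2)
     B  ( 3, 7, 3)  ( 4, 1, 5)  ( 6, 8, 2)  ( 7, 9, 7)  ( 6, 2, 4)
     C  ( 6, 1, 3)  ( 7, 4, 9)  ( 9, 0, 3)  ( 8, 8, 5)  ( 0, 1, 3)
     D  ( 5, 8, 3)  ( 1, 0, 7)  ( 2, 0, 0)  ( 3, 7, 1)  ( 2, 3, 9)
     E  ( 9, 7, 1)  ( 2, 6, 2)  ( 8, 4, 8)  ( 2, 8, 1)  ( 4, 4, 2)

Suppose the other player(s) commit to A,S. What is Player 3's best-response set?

u_3(X vs A,S) = 8
u_3(Y vs A,S) = 0
u_3(Z vs A,S) = 8
max payoff 8 at {X,Z}

BR_3 = {X,Z}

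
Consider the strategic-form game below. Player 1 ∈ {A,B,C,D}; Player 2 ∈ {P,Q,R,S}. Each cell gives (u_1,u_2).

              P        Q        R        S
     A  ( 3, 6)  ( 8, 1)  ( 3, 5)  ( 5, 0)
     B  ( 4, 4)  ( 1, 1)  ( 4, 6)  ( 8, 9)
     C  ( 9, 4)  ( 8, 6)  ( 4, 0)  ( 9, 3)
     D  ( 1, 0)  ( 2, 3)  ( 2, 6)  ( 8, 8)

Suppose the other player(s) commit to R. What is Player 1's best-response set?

argmax u_1 = {B,C}

u_1(A vs R) = 3
u_1(B vs R) = 4
u_1(C vs R) = 4
u_1(D vs R) = 2
max payoff 4 at {B,C}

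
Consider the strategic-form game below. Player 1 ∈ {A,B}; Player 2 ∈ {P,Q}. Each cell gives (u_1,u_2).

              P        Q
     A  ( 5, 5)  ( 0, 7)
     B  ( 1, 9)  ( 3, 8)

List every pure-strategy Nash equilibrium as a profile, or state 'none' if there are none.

No pure NE.

(A,P): not NE [P2→Q gives 7>5]
(A,Q): not NE [P1→B gives 3>0]
(B,P): not NE [P1→A gives 5>1]
(B,Q): not NE [P2→P gives 9>8]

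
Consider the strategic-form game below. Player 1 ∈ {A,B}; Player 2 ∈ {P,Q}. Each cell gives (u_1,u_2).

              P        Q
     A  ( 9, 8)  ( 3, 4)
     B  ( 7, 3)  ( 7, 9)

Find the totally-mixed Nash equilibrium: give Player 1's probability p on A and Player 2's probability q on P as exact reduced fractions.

(p,q) = (3/5, 2/3)

P1 indiff ⇒ q·9+(1-q)·3 = q·7+(1-q)·7 ⇒ q(2) = (1-q)(4) ⇒ q = 2/3
P2 indiff ⇒ p·8+(1-p)·3 = p·4+(1-p)·9 ⇒ p(4) = (1-p)(6) ⇒ p = 3/5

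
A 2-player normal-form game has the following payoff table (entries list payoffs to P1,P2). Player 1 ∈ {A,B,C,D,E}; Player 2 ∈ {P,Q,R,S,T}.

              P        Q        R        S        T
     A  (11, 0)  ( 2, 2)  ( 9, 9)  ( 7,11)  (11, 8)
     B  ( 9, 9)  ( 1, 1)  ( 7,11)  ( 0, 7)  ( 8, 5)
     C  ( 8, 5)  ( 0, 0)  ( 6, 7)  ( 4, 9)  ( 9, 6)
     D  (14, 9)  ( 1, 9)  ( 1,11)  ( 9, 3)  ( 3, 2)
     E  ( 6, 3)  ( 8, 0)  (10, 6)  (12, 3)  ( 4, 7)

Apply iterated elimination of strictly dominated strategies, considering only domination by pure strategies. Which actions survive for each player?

Survivors P1:{A,E} P2:{R,S,T}

P1 drop B (A beats it: P:11>9 Q:2>1 R:9>7 S:7>0 T:11>8)
P1 drop C (A beats it: P:11>8 Q:2>0 R:9>6 S:7>4 T:11>9)
P2 drop P (R beats it: A:9>0 D:11>9 E:6>3)
P1 drop D (E beats it: Q:8>1 R:10>1 S:12>9 T:4>3)
P2 drop Q (R beats it: A:9>2 E:6>0)
P1→{A,E} P2→{R,S,T}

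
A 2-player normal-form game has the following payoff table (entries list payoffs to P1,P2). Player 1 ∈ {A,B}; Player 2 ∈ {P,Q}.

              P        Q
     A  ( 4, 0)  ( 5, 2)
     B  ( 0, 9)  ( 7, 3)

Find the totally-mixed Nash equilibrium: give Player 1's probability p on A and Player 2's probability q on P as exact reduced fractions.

P1 mixes 3/4 on A; P2 mixes 1/3 on P

P1 indiff ⇒ q·4+(1-q)·5 = q·0+(1-q)·7 ⇒ q(4) = (1-q)(2) ⇒ q = 1/3
P2 indiff ⇒ p·0+(1-p)·9 = p·2+(1-p)·3 ⇒ p(-2) = (1-p)(-6) ⇒ p = 3/4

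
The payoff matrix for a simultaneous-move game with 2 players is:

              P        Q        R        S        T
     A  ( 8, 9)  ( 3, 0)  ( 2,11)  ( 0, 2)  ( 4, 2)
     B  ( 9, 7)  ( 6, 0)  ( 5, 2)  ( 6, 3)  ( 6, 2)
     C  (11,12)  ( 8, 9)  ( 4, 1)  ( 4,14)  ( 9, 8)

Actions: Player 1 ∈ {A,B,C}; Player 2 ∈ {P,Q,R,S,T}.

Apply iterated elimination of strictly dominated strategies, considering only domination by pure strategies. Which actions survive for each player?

P1 drop A (B beats it: P:9>8 Q:6>3 R:5>2 S:6>0 T:6>4)
P2 drop Q (P beats it: B:7>0 C:12>9)
P2 drop R (P beats it: B:7>2 C:12>1)
P2 drop T (P beats it: B:7>2 C:12>8)
P1→{B,C} P2→{P,S}

Remaining: P1:{B,C} P2:{P,S}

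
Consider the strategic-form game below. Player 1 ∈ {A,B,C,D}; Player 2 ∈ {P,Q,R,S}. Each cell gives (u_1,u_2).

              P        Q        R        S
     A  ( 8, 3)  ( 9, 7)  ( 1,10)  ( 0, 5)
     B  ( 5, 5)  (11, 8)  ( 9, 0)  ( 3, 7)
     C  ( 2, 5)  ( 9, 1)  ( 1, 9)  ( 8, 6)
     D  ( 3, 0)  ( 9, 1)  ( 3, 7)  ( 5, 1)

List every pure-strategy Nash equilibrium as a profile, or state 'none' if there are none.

(A,P): not NE [P2→R gives 10>3]
(A,Q): not NE [P1→B gives 11>9; P2→R gives 10>7]
(A,R): not NE [P1→B gives 9>1]
(A,S): not NE [P1→C gives 8>0; P2→R gives 10>5]
(B,P): not NE [P1→A gives 8>5; P2→Q gives 8>5]
(B,Q): NE
(B,R): not NE [P2→Q gives 8>0]
(B,S): not NE [P1→C gives 8>3; P2→Q gives 8>7]
(C,P): not NE [P1→A gives 8>2; P2→R gives 9>5]
(C,Q): not NE [P1→B gives 11>9; P2→R gives 9>1]
(C,R): not NE [P1→B gives 9>1]
(C,S): not NE [P2→R gives 9>6]
(D,P): not NE [P1→A gives 8>3; P2→R gives 7>0]
(D,Q): not NE [P1→B gives 11>9; P2→R gives 7>1]
(D,R): not NE [P1→B gives 9>3]
(D,S): not NE [P1→C gives 8>5; P2→R gives 7>1]

Nash profiles: (B,Q)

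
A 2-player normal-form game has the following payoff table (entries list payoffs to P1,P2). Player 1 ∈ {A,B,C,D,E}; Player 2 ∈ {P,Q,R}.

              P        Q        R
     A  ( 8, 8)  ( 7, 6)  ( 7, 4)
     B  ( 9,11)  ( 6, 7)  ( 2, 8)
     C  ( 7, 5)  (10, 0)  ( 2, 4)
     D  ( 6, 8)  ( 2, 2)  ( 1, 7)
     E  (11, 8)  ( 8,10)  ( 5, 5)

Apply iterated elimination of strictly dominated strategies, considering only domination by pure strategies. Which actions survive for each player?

Remaining: P1:{C,E} P2:{P,Q}

P1 drop B (E beats it: P:11>9 Q:8>6 R:5>2)
P1 drop D (A beats it: P:8>6 Q:7>2 R:7>1)
P2 drop R (P beats it: A:8>4 C:5>4 E:8>5)
P1 drop A (E beats it: P:11>8 Q:8>7)
P1→{C,E} P2→{P,Q}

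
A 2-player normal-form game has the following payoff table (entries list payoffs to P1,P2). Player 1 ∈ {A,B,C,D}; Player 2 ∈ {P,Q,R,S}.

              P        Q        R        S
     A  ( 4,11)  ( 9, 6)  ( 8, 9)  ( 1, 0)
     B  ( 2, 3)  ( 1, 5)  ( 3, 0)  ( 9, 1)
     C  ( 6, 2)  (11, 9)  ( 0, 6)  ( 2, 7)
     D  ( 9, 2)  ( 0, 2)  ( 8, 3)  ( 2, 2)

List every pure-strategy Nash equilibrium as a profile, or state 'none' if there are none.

Nash profiles: (C,Q), (D,R)

(A,P): not NE [P1→D gives 9>4]
(A,Q): not NE [P1→C gives 11>9; P2→P gives 11>6]
(A,R): not NE [P2→P gives 11>9]
(A,S): not NE [P1→B gives 9>1; P2→P gives 11>0]
(B,P): not NE [P1→D gives 9>2; P2→Q gives 5>3]
(B,Q): not NE [P1→C gives 11>1]
(B,R): not NE [P1→D gives 8>3; P2→Q gives 5>0]
(B,S): not NE [P2→Q gives 5>1]
(C,P): not NE [P1→D gives 9>6; P2→Q gives 9>2]
(C,Q): NE
(C,R): not NE [P1→D gives 8>0; P2→Q gives 9>6]
(C,S): not NE [P1→B gives 9>2; P2→Q gives 9>7]
(D,P): not NE [P2→R gives 3>2]
(D,Q): not NE [P1→C gives 11>0; P2→R gives 3>2]
(D,R): NE
(D,S): not NE [P1→B gives 9>2; P2→R gives 3>2]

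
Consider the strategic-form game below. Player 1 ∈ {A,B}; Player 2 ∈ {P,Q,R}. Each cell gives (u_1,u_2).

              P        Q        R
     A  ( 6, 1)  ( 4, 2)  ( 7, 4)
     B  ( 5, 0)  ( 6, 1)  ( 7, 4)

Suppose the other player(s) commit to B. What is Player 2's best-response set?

u_2(P vs B) = 0
u_2(Q vs B) = 1
u_2(R vs B) = 4
max payoff 4 at {R}

argmax u_2 = {R}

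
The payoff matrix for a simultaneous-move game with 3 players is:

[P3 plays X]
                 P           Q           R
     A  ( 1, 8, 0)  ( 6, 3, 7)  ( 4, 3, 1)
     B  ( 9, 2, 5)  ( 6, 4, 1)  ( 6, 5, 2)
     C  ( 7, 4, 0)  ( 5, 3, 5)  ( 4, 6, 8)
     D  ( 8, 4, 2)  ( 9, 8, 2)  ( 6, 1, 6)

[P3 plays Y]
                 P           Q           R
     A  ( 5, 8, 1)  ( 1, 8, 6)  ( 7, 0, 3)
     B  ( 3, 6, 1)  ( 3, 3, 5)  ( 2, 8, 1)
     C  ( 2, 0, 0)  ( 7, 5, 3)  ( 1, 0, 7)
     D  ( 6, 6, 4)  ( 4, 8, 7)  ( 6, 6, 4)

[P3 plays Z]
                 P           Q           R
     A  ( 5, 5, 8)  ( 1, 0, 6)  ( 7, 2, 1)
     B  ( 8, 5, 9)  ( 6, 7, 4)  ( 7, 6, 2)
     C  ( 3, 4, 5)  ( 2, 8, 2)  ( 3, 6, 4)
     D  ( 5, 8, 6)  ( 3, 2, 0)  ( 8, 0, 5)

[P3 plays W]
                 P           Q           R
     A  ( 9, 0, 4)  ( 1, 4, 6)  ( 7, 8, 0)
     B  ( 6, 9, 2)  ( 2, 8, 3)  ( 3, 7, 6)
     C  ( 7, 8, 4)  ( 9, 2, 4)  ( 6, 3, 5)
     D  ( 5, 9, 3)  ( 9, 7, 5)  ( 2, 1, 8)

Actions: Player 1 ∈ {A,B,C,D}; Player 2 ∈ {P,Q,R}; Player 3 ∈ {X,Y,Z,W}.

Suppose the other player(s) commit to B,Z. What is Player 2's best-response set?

argmax u_2 = {Q}

u_2(P vs B,Z) = 5
u_2(Q vs B,Z) = 7
u_2(R vs B,Z) = 6
max payoff 7 at {Q}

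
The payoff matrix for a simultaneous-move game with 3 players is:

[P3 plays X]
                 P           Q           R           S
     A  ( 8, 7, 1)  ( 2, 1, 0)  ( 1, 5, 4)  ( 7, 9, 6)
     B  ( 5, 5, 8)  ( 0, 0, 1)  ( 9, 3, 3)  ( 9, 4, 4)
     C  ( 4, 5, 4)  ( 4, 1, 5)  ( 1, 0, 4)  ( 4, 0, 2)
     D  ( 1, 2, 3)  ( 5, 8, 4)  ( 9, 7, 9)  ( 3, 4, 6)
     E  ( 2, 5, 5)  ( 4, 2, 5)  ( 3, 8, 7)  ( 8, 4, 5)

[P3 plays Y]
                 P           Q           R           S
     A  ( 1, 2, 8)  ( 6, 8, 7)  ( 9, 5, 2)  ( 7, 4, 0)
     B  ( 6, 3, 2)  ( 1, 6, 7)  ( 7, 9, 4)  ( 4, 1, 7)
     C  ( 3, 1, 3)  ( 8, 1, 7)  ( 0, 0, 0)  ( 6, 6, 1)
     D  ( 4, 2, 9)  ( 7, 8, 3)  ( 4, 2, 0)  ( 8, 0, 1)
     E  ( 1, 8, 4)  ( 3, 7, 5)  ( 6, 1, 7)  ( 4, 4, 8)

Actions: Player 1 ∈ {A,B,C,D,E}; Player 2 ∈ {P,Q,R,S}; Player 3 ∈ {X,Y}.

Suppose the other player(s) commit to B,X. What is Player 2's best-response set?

P2 best: {P}

u_2(P vs B,X) = 5
u_2(Q vs B,X) = 0
u_2(R vs B,X) = 3
u_2(S vs B,X) = 4
max payoff 5 at {P}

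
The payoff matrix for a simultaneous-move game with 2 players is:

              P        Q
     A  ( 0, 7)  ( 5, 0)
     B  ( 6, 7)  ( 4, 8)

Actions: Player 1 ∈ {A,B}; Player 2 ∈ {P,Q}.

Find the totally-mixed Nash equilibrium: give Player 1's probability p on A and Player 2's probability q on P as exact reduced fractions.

p=1/8, q=1/7

P1 indiff ⇒ q·0+(1-q)·5 = q·6+(1-q)·4 ⇒ q(-6) = (1-q)(-1) ⇒ q = 1/7
P2 indiff ⇒ p·7+(1-p)·7 = p·0+(1-p)·8 ⇒ p(7) = (1-p)(1) ⇒ p = 1/8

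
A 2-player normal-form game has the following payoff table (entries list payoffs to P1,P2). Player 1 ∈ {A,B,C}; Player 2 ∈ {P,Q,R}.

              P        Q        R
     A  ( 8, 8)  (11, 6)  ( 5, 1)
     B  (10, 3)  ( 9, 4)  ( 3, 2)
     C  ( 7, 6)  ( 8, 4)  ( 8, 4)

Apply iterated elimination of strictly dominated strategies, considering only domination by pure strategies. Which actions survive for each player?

IESDS → P1:{A,B} P2:{P,Q}

P2 drop R (P beats it: A:8>1 B:3>2 C:6>4)
P1 drop C (A beats it: P:8>7 Q:11>8)
P1→{A,B} P2→{P,Q}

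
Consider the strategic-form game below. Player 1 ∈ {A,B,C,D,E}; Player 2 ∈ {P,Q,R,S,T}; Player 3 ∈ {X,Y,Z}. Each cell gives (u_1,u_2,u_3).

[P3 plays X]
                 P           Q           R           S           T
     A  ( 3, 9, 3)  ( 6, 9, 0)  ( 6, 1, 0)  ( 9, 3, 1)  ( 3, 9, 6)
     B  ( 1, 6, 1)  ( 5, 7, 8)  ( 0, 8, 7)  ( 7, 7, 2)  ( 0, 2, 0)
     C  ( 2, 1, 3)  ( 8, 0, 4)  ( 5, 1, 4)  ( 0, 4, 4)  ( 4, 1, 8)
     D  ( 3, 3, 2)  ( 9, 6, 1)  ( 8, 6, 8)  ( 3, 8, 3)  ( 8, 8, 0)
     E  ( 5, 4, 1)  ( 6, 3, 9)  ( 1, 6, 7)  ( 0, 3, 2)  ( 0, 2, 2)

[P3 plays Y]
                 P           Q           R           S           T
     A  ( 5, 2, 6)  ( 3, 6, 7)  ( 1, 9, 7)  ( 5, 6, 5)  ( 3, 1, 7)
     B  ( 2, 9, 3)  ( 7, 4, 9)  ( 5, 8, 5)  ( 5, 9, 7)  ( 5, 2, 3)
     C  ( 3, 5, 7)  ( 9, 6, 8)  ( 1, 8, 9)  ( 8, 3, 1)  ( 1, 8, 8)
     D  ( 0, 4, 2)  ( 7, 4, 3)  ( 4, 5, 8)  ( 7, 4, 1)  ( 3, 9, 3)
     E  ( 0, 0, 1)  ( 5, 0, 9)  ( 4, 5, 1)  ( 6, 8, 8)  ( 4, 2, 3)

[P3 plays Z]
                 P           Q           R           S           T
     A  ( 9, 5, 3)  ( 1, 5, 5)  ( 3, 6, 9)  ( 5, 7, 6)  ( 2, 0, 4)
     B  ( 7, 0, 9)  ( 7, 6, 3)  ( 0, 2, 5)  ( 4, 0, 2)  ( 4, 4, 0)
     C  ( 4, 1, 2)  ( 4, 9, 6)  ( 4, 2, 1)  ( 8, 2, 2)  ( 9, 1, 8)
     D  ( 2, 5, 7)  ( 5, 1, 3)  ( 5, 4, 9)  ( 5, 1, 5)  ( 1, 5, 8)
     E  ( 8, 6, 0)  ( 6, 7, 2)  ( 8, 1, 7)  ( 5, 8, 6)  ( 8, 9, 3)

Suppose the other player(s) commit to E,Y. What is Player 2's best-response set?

u_2(P vs E,Y) = 0
u_2(Q vs E,Y) = 0
u_2(R vs E,Y) = 5
u_2(S vs E,Y) = 8
u_2(T vs E,Y) = 2
max payoff 8 at {S}

BR_2 = {S}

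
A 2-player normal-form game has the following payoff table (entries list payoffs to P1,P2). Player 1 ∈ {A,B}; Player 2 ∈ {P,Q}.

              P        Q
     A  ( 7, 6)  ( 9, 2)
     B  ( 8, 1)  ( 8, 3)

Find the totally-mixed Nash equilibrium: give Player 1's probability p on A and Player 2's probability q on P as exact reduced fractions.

(p,q) = (1/3, 1/2)

P1 indiff ⇒ q·7+(1-q)·9 = q·8+(1-q)·8 ⇒ q(-1) = (1-q)(-1) ⇒ q = 1/2
P2 indiff ⇒ p·6+(1-p)·1 = p·2+(1-p)·3 ⇒ p(4) = (1-p)(2) ⇒ p = 1/3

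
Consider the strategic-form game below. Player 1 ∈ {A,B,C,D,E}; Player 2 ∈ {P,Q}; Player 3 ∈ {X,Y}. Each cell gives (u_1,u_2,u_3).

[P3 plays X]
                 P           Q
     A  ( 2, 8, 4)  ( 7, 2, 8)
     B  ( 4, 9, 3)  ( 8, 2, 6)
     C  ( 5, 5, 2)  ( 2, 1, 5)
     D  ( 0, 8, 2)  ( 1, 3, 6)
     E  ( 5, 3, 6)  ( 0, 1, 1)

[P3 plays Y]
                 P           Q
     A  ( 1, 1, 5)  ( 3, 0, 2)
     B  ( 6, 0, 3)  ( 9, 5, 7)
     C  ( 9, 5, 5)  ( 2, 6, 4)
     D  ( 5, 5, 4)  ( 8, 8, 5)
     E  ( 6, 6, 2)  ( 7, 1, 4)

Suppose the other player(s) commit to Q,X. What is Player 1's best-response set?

u_1(A vs Q,X) = 7
u_1(B vs Q,X) = 8
u_1(C vs Q,X) = 2
u_1(D vs Q,X) = 1
u_1(E vs Q,X) = 0
max payoff 8 at {B}

argmax u_1 = {B}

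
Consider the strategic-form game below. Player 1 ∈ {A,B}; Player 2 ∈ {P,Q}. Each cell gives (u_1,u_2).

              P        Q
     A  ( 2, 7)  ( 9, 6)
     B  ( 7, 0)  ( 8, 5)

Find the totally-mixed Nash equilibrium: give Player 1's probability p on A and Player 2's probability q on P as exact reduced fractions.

p=5/6, q=1/6

P1 indiff ⇒ q·2+(1-q)·9 = q·7+(1-q)·8 ⇒ q(-5) = (1-q)(-1) ⇒ q = 1/6
P2 indiff ⇒ p·7+(1-p)·0 = p·6+(1-p)·5 ⇒ p(1) = (1-p)(5) ⇒ p = 5/6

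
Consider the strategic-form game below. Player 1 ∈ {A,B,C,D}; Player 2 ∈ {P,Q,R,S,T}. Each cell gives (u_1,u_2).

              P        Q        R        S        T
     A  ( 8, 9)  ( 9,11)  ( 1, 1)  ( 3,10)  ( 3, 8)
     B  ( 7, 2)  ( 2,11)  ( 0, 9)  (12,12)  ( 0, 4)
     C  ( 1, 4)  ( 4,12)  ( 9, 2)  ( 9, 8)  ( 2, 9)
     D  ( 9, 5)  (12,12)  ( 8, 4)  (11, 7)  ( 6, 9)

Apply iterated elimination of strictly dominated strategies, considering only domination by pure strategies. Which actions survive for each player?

P1 drop A (D beats it: P:9>8 Q:12>9 R:8>1 S:11>3 T:6>3)
P2 drop P (Q beats it: B:11>2 C:12>4 D:12>5)
P2 drop R (Q beats it: B:11>9 C:12>2 D:12>4)
P1 drop C (D beats it: Q:12>4 S:11>9 T:6>2)
P2 drop T (Q beats it: B:11>4 D:12>9)
P1→{B,D} P2→{Q,S}

Remaining: P1:{B,D} P2:{Q,S}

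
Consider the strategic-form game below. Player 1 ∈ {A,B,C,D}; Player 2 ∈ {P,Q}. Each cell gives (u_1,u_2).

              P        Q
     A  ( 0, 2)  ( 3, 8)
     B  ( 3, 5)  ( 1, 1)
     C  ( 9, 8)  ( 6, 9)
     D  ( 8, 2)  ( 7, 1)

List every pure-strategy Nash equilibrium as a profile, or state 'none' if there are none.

Equilibria: none

(A,P): not NE [P1→C gives 9>0; P2→Q gives 8>2]
(A,Q): not NE [P1→D gives 7>3]
(B,P): not NE [P1→C gives 9>3]
(B,Q): not NE [P1→D gives 7>1; P2→P gives 5>1]
(C,P): not NE [P2→Q gives 9>8]
(C,Q): not NE [P1→D gives 7>6]
(D,P): not NE [P1→C gives 9>8]
(D,Q): not NE [P2→P gives 2>1]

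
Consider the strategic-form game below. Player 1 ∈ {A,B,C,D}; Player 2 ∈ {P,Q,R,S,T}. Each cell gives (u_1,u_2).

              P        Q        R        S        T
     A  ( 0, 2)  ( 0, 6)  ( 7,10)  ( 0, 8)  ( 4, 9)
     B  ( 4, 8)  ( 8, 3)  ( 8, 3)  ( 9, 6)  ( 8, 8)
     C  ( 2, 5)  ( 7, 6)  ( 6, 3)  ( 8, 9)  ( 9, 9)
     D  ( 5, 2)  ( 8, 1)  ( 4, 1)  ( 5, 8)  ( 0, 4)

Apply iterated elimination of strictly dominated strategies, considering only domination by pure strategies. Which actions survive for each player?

P1 drop A (B beats it: P:4>0 Q:8>0 R:8>7 S:9>0 T:8>4)
P2 drop Q (S beats it: B:6>3 C:9>6 D:8>1)
P2 drop R (P beats it: B:8>3 C:5>3 D:2>1)
P1→{B,C,D} P2→{P,S,T}

Survivors P1:{B,C,D} P2:{P,S,T}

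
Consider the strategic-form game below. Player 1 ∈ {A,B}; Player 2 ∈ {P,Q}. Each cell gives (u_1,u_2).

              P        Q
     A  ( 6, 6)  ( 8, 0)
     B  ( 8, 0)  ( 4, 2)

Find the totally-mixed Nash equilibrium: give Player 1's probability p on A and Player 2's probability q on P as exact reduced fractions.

P1 indiff ⇒ q·6+(1-q)·8 = q·8+(1-q)·4 ⇒ q(-2) = (1-q)(-4) ⇒ q = 2/3
P2 indiff ⇒ p·6+(1-p)·0 = p·0+(1-p)·2 ⇒ p(6) = (1-p)(2) ⇒ p = 1/4

P1 mixes 1/4 on A; P2 mixes 2/3 on P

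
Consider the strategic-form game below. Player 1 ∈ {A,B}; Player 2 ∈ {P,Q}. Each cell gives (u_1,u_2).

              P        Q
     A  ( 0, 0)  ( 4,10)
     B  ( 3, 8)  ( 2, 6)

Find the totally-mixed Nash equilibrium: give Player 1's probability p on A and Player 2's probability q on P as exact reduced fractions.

P1 mixes 1/6 on A; P2 mixes 2/5 on P

P1 indiff ⇒ q·0+(1-q)·4 = q·3+(1-q)·2 ⇒ q(-3) = (1-q)(-2) ⇒ q = 2/5
P2 indiff ⇒ p·0+(1-p)·8 = p·10+(1-p)·6 ⇒ p(-10) = (1-p)(-2) ⇒ p = 1/6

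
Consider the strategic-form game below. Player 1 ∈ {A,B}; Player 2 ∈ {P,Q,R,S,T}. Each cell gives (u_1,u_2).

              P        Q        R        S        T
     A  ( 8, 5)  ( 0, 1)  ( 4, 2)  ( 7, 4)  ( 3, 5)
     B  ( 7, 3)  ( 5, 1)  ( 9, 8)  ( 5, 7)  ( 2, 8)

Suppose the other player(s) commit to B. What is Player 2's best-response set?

u_2(P vs B) = 3
u_2(Q vs B) = 1
u_2(R vs B) = 8
u_2(S vs B) = 7
u_2(T vs B) = 8
max payoff 8 at {R,T}

BR_2 = {R,T}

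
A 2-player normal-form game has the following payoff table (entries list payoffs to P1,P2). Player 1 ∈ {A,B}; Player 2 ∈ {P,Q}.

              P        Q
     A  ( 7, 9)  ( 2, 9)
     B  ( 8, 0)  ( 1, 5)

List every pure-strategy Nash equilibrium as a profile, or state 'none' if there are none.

PSNE = {(A,Q)}

(A,P): not NE [P1→B gives 8>7]
(A,Q): NE
(B,P): not NE [P2→Q gives 5>0]
(B,Q): not NE [P1→A gives 2>1]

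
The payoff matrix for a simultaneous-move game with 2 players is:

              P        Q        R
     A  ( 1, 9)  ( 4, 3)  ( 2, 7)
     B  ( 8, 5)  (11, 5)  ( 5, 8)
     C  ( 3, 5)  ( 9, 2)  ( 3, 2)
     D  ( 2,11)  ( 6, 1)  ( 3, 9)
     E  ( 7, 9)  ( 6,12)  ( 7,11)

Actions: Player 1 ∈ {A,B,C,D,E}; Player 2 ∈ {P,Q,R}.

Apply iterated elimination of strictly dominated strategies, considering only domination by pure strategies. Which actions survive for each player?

P1 drop A (B beats it: P:8>1 Q:11>4 R:5>2)
P1 drop C (B beats it: P:8>3 Q:11>9 R:5>3)
P1 drop D (B beats it: P:8>2 Q:11>6 R:5>3)
P2 drop P (R beats it: B:8>5 E:11>9)
P1→{B,E} P2→{Q,R}

Survivors P1:{B,E} P2:{Q,R}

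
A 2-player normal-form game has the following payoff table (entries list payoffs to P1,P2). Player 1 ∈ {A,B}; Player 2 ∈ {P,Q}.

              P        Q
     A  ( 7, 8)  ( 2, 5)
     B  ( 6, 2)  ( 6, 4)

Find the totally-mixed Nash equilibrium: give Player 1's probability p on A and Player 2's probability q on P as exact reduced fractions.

P1 mixes 2/5 on A; P2 mixes 4/5 on P

P1 indiff ⇒ q·7+(1-q)·2 = q·6+(1-q)·6 ⇒ q(1) = (1-q)(4) ⇒ q = 4/5
P2 indiff ⇒ p·8+(1-p)·2 = p·5+(1-p)·4 ⇒ p(3) = (1-p)(2) ⇒ p = 2/5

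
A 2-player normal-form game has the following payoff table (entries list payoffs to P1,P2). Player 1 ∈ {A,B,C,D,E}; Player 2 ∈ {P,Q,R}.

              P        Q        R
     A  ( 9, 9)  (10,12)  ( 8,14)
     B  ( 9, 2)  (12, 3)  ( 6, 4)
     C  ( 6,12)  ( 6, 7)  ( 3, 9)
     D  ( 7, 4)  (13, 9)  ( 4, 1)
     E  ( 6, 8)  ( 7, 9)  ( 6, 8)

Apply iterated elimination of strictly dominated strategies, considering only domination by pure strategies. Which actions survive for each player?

Remaining: P1:{A,B,D} P2:{Q,R}

P1 drop C (A beats it: P:9>6 Q:10>6 R:8>3)
P1 drop E (A beats it: P:9>6 Q:10>7 R:8>6)
P2 drop P (Q beats it: A:12>9 B:3>2 D:9>4)
P1→{A,B,D} P2→{Q,R}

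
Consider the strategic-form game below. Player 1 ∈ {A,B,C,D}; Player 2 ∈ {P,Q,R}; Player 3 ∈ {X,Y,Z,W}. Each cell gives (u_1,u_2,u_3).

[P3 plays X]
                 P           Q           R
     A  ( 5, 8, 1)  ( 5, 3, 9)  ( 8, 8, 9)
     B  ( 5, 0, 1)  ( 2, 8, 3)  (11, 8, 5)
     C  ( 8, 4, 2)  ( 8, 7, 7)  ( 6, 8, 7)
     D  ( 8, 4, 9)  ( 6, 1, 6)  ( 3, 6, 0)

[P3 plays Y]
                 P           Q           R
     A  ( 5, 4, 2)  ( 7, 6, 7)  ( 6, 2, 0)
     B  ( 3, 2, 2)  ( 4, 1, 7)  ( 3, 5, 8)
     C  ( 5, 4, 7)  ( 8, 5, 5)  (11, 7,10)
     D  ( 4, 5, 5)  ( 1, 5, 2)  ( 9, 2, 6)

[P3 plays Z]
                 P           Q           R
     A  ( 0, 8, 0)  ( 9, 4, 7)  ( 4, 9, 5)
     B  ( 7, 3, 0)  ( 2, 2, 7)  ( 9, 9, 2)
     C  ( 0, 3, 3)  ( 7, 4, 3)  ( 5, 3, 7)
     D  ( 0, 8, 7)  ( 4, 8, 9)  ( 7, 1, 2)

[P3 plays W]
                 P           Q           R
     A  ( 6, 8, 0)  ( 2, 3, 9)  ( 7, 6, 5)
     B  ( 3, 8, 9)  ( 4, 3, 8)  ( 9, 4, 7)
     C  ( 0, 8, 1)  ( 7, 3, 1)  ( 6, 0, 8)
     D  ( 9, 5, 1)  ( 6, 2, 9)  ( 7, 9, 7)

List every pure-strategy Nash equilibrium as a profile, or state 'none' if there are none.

(A,P,X): not NE [P1→D gives 8>5; P3→Y gives 2>1]
(A,P,Y): not NE [P2→Q gives 6>4]
(A,P,Z): not NE [P1→B gives 7>0; P2→R gives 9>8; P3→Y gives 2>0]
(A,P,W): not NE [P1→D gives 9>6; P3→Y gives 2>0]
(A,Q,X): not NE [P1→C gives 8>5; P2→R gives 8>3]
(A,Q,Y): not NE [P1→C gives 8>7; P3→W gives 9>7]
(A,Q,Z): not NE [P2→R gives 9>4; P3→W gives 9>7]
(A,Q,W): not NE [P1→C gives 7>2; P2→P gives 8>3]
(A,R,X): not NE [P1→B gives 11>8]
(A,R,Y): not NE [P1→C gives 11>6; P2→Q gives 6>2; P3→X gives 9>0]
(A,R,Z): not NE [P1→B gives 9>4; P3→X gives 9>5]
(A,R,W): not NE [P1→B gives 9>7; P2→P gives 8>6; P3→X gives 9>5]
(B,P,X): not NE [P1→D gives 8>5; P2→R gives 8>0; P3→W gives 9>1]
(B,P,Y): not NE [P1→C gives 5>3; P2→R gives 5>2; P3→W gives 9>2]
(B,P,Z): not NE [P2→R gives 9>3; P3→W gives 9>0]
(B,P,W): not NE [P1→D gives 9>3]
(B,Q,X): not NE [P1→C gives 8>2; P3→W gives 8>3]
(B,Q,Y): not NE [P1→C gives 8>4; P2→R gives 5>1; P3→W gives 8>7]
(B,Q,Z): not NE [P1→A gives 9>2; P2→R gives 9>2; P3→W gives 8>7]
(B,Q,W): not NE [P1→C gives 7>4; P2→P gives 8>3]
(B,R,X): not NE [P3→Y gives 8>5]
(B,R,Y): not NE [P1→C gives 11>3]
(B,R,Z): not NE [P3→Y gives 8>2]
(B,R,W): not NE [P2→P gives 8>4; P3→Y gives 8>7]
(C,P,X): not NE [P2→R gives 8>4; P3→Y gives 7>2]
(C,P,Y): not NE [P2→R gives 7>4]
(C,P,Z): not NE [P1→B gives 7>0; P2→Q gives 4>3; P3→Y gives 7>3]
(C,P,W): not NE [P1→D gives 9>0; P3→Y gives 7>1]
(C,Q,X): not NE [P2→R gives 8>7]
(C,Q,Y): not NE [P2→R gives 7>5; P3→X gives 7>5]
(C,Q,Z): not NE [P1→A gives 9>7; P3→X gives 7>3]
(C,Q,W): not NE [P2→P gives 8>3; P3→X gives 7>1]
(C,R,X): not NE [P1→B gives 11>6; P3→Y gives 10>7]
(C,R,Y): NE
(C,R,Z): not NE [P1→B gives 9>5; P2→Q gives 4>3; P3→Y gives 10>7]
(C,R,W): not NE [P1→B gives 9>6; P2→P gives 8>0; P3→Y gives 10>8]
(D,P,X): not NE [P2→R gives 6>4]
(D,P,Y): not NE [P1→C gives 5>4; P3→X gives 9>5]
(D,P,Z): not NE [P1→B gives 7>0; P3→X gives 9>7]
(D,P,W): not NE [P2→R gives 9>5; P3→X gives 9>1]
(D,Q,X): not NE [P1→C gives 8>6; P2→R gives 6>1; P3→W gives 9>6]
(D,Q,Y): not NE [P1→C gives 8>1; P3→W gives 9>2]
(D,Q,Z): not NE [P1→A gives 9>4]
(D,Q,W): not NE [P1→C gives 7>6; P2→R gives 9>2]
(D,R,X): not NE [P1→B gives 11>3; P3→W gives 7>0]
(D,R,Y): not NE [P1→C gives 11>9; P2→Q gives 5>2; P3→W gives 7>6]
(D,R,Z): not NE [P1→B gives 9>7; P2→Q gives 8>1; P3→W gives 7>2]
(D,R,W): not NE [P1→B gives 9>7]

PSNE = {(C,R,Y)}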